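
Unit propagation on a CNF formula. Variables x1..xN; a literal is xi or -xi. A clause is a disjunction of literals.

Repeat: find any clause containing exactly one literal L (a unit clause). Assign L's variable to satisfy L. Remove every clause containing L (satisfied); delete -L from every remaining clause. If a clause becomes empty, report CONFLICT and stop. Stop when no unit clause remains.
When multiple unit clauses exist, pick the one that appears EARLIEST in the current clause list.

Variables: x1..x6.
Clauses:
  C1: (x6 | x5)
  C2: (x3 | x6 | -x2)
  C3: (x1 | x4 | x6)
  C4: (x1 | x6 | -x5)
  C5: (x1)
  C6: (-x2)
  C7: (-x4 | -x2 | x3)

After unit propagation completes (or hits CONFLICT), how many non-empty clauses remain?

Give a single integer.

Answer: 1

Derivation:
unit clause [1] forces x1=T; simplify:
  satisfied 3 clause(s); 4 remain; assigned so far: [1]
unit clause [-2] forces x2=F; simplify:
  satisfied 3 clause(s); 1 remain; assigned so far: [1, 2]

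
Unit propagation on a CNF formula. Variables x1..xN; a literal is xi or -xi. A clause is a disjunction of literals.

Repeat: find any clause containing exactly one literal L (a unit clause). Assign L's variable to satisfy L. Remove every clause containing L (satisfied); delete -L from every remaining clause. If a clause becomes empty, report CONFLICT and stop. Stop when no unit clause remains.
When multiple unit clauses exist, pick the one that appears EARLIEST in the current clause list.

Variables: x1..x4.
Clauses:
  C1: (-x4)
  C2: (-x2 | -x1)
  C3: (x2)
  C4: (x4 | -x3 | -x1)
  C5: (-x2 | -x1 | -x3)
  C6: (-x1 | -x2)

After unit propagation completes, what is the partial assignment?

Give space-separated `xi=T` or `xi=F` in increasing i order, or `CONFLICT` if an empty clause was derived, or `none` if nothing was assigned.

unit clause [-4] forces x4=F; simplify:
  drop 4 from [4, -3, -1] -> [-3, -1]
  satisfied 1 clause(s); 5 remain; assigned so far: [4]
unit clause [2] forces x2=T; simplify:
  drop -2 from [-2, -1] -> [-1]
  drop -2 from [-2, -1, -3] -> [-1, -3]
  drop -2 from [-1, -2] -> [-1]
  satisfied 1 clause(s); 4 remain; assigned so far: [2, 4]
unit clause [-1] forces x1=F; simplify:
  satisfied 4 clause(s); 0 remain; assigned so far: [1, 2, 4]

Answer: x1=F x2=T x4=F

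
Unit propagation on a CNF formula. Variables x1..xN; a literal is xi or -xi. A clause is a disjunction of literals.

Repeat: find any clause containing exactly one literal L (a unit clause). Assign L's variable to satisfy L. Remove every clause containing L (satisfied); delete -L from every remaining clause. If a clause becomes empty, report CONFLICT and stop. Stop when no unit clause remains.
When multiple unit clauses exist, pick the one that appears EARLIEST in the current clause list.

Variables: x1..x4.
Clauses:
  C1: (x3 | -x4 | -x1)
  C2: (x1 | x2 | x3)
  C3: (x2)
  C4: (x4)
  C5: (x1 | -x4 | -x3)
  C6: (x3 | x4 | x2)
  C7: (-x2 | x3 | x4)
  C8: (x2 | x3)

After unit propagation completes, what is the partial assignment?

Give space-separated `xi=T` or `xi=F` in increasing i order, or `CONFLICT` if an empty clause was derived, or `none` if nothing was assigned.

unit clause [2] forces x2=T; simplify:
  drop -2 from [-2, 3, 4] -> [3, 4]
  satisfied 4 clause(s); 4 remain; assigned so far: [2]
unit clause [4] forces x4=T; simplify:
  drop -4 from [3, -4, -1] -> [3, -1]
  drop -4 from [1, -4, -3] -> [1, -3]
  satisfied 2 clause(s); 2 remain; assigned so far: [2, 4]

Answer: x2=T x4=T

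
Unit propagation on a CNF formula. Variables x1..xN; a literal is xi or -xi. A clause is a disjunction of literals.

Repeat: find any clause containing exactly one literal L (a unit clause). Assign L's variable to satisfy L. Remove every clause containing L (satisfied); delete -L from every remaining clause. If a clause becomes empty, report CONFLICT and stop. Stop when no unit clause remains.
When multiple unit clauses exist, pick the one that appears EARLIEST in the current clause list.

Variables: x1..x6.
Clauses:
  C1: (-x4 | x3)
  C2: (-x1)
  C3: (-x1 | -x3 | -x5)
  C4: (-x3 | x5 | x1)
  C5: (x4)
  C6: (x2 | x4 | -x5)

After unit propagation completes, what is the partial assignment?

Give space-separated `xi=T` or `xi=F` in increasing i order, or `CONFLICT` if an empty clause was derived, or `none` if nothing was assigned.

Answer: x1=F x3=T x4=T x5=T

Derivation:
unit clause [-1] forces x1=F; simplify:
  drop 1 from [-3, 5, 1] -> [-3, 5]
  satisfied 2 clause(s); 4 remain; assigned so far: [1]
unit clause [4] forces x4=T; simplify:
  drop -4 from [-4, 3] -> [3]
  satisfied 2 clause(s); 2 remain; assigned so far: [1, 4]
unit clause [3] forces x3=T; simplify:
  drop -3 from [-3, 5] -> [5]
  satisfied 1 clause(s); 1 remain; assigned so far: [1, 3, 4]
unit clause [5] forces x5=T; simplify:
  satisfied 1 clause(s); 0 remain; assigned so far: [1, 3, 4, 5]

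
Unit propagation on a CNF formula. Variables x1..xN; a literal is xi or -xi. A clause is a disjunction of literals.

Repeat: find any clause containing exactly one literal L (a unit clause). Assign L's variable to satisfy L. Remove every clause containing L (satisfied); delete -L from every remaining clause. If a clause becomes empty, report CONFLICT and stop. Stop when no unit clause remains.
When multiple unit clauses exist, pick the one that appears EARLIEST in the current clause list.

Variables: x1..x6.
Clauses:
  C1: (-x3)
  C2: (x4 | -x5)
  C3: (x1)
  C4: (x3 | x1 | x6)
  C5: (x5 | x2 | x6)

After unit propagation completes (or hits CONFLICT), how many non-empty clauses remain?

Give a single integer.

Answer: 2

Derivation:
unit clause [-3] forces x3=F; simplify:
  drop 3 from [3, 1, 6] -> [1, 6]
  satisfied 1 clause(s); 4 remain; assigned so far: [3]
unit clause [1] forces x1=T; simplify:
  satisfied 2 clause(s); 2 remain; assigned so far: [1, 3]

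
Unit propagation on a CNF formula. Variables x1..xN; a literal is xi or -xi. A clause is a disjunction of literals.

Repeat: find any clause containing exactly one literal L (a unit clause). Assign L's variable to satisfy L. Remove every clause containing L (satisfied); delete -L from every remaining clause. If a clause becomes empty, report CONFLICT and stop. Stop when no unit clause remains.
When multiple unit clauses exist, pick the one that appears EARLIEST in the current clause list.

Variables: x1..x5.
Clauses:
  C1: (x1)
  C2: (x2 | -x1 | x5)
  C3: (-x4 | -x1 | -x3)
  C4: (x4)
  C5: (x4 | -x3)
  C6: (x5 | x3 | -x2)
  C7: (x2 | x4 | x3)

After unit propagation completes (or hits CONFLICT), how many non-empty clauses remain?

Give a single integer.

unit clause [1] forces x1=T; simplify:
  drop -1 from [2, -1, 5] -> [2, 5]
  drop -1 from [-4, -1, -3] -> [-4, -3]
  satisfied 1 clause(s); 6 remain; assigned so far: [1]
unit clause [4] forces x4=T; simplify:
  drop -4 from [-4, -3] -> [-3]
  satisfied 3 clause(s); 3 remain; assigned so far: [1, 4]
unit clause [-3] forces x3=F; simplify:
  drop 3 from [5, 3, -2] -> [5, -2]
  satisfied 1 clause(s); 2 remain; assigned so far: [1, 3, 4]

Answer: 2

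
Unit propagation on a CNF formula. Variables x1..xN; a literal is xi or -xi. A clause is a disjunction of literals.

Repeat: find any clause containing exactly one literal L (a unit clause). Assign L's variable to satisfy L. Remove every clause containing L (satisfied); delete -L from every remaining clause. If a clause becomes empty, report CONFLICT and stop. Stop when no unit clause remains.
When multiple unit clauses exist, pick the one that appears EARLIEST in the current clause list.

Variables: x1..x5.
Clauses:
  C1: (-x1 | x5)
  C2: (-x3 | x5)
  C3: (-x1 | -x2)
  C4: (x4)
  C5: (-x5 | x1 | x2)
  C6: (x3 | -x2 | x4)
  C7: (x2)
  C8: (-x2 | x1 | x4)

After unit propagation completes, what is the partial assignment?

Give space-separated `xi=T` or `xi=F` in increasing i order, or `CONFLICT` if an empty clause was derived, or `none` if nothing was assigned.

unit clause [4] forces x4=T; simplify:
  satisfied 3 clause(s); 5 remain; assigned so far: [4]
unit clause [2] forces x2=T; simplify:
  drop -2 from [-1, -2] -> [-1]
  satisfied 2 clause(s); 3 remain; assigned so far: [2, 4]
unit clause [-1] forces x1=F; simplify:
  satisfied 2 clause(s); 1 remain; assigned so far: [1, 2, 4]

Answer: x1=F x2=T x4=T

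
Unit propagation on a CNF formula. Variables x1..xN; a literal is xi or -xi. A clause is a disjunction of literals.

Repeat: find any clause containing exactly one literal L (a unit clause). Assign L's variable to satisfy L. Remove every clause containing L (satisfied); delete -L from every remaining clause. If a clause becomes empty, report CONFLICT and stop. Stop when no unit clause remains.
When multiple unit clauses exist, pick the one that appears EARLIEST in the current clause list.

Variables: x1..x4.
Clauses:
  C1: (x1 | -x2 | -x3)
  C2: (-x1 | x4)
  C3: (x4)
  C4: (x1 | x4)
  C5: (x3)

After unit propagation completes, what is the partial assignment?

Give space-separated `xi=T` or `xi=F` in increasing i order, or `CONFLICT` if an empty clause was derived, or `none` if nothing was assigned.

Answer: x3=T x4=T

Derivation:
unit clause [4] forces x4=T; simplify:
  satisfied 3 clause(s); 2 remain; assigned so far: [4]
unit clause [3] forces x3=T; simplify:
  drop -3 from [1, -2, -3] -> [1, -2]
  satisfied 1 clause(s); 1 remain; assigned so far: [3, 4]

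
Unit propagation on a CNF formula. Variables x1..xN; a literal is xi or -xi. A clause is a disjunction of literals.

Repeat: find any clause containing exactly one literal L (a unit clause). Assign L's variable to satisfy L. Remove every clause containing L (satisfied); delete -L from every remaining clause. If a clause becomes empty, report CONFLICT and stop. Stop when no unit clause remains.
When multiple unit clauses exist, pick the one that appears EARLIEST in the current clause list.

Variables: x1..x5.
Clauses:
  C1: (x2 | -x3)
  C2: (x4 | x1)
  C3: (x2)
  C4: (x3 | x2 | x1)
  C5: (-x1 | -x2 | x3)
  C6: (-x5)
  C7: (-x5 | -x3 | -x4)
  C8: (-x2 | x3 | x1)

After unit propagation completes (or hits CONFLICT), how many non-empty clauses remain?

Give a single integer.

Answer: 3

Derivation:
unit clause [2] forces x2=T; simplify:
  drop -2 from [-1, -2, 3] -> [-1, 3]
  drop -2 from [-2, 3, 1] -> [3, 1]
  satisfied 3 clause(s); 5 remain; assigned so far: [2]
unit clause [-5] forces x5=F; simplify:
  satisfied 2 clause(s); 3 remain; assigned so far: [2, 5]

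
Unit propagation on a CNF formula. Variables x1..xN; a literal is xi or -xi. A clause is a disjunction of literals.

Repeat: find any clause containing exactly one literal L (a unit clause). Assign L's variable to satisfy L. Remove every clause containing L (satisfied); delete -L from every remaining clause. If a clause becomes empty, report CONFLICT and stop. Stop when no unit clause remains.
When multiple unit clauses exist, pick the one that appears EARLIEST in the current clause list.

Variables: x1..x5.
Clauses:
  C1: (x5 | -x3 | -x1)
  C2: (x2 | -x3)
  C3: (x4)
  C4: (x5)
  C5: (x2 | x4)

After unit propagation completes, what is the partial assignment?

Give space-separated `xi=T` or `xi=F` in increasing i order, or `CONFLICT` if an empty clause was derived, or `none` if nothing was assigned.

unit clause [4] forces x4=T; simplify:
  satisfied 2 clause(s); 3 remain; assigned so far: [4]
unit clause [5] forces x5=T; simplify:
  satisfied 2 clause(s); 1 remain; assigned so far: [4, 5]

Answer: x4=T x5=T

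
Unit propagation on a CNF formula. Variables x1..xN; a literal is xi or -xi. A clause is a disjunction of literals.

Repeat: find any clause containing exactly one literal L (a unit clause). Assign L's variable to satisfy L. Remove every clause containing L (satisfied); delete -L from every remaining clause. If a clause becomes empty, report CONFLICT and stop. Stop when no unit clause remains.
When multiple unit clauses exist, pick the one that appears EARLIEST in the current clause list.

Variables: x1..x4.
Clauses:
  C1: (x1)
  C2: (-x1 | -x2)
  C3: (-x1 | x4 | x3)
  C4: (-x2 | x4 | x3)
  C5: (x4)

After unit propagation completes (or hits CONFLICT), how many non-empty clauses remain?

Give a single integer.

Answer: 0

Derivation:
unit clause [1] forces x1=T; simplify:
  drop -1 from [-1, -2] -> [-2]
  drop -1 from [-1, 4, 3] -> [4, 3]
  satisfied 1 clause(s); 4 remain; assigned so far: [1]
unit clause [-2] forces x2=F; simplify:
  satisfied 2 clause(s); 2 remain; assigned so far: [1, 2]
unit clause [4] forces x4=T; simplify:
  satisfied 2 clause(s); 0 remain; assigned so far: [1, 2, 4]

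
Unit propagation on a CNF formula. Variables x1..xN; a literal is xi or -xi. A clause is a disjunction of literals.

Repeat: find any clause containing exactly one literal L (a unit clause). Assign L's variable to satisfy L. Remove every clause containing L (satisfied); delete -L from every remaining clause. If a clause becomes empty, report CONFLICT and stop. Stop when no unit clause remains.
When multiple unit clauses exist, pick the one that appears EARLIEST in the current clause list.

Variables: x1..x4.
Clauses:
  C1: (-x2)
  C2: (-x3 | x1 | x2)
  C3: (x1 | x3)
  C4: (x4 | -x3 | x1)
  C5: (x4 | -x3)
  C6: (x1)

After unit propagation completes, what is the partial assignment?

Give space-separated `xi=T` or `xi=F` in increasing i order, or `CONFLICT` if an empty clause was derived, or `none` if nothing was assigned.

Answer: x1=T x2=F

Derivation:
unit clause [-2] forces x2=F; simplify:
  drop 2 from [-3, 1, 2] -> [-3, 1]
  satisfied 1 clause(s); 5 remain; assigned so far: [2]
unit clause [1] forces x1=T; simplify:
  satisfied 4 clause(s); 1 remain; assigned so far: [1, 2]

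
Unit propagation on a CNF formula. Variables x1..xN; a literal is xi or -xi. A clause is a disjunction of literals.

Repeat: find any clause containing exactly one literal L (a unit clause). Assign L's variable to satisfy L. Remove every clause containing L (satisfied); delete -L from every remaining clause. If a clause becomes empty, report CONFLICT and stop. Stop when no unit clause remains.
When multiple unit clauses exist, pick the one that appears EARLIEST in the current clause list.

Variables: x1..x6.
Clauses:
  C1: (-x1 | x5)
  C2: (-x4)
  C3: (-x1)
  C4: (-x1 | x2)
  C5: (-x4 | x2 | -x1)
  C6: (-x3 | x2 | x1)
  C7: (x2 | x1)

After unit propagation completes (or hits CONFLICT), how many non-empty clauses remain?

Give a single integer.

Answer: 0

Derivation:
unit clause [-4] forces x4=F; simplify:
  satisfied 2 clause(s); 5 remain; assigned so far: [4]
unit clause [-1] forces x1=F; simplify:
  drop 1 from [-3, 2, 1] -> [-3, 2]
  drop 1 from [2, 1] -> [2]
  satisfied 3 clause(s); 2 remain; assigned so far: [1, 4]
unit clause [2] forces x2=T; simplify:
  satisfied 2 clause(s); 0 remain; assigned so far: [1, 2, 4]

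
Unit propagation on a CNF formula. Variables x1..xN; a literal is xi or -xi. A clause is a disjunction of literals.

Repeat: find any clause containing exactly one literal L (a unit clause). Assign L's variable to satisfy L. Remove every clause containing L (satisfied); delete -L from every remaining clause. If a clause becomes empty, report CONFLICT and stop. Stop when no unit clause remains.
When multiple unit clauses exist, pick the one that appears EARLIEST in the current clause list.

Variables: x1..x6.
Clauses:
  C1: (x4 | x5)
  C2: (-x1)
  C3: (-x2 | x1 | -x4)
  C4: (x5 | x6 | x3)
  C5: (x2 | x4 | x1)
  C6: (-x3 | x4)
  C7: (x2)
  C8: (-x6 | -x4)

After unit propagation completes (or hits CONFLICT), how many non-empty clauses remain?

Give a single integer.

unit clause [-1] forces x1=F; simplify:
  drop 1 from [-2, 1, -4] -> [-2, -4]
  drop 1 from [2, 4, 1] -> [2, 4]
  satisfied 1 clause(s); 7 remain; assigned so far: [1]
unit clause [2] forces x2=T; simplify:
  drop -2 from [-2, -4] -> [-4]
  satisfied 2 clause(s); 5 remain; assigned so far: [1, 2]
unit clause [-4] forces x4=F; simplify:
  drop 4 from [4, 5] -> [5]
  drop 4 from [-3, 4] -> [-3]
  satisfied 2 clause(s); 3 remain; assigned so far: [1, 2, 4]
unit clause [5] forces x5=T; simplify:
  satisfied 2 clause(s); 1 remain; assigned so far: [1, 2, 4, 5]
unit clause [-3] forces x3=F; simplify:
  satisfied 1 clause(s); 0 remain; assigned so far: [1, 2, 3, 4, 5]

Answer: 0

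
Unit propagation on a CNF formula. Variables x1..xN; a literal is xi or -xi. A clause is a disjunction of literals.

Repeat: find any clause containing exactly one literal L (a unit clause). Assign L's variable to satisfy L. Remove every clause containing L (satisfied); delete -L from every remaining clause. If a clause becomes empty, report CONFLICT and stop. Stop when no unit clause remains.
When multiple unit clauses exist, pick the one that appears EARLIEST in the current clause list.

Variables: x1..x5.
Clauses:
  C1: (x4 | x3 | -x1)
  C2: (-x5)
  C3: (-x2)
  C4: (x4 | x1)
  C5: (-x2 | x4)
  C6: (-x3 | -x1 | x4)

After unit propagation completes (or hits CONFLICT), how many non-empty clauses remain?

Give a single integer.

unit clause [-5] forces x5=F; simplify:
  satisfied 1 clause(s); 5 remain; assigned so far: [5]
unit clause [-2] forces x2=F; simplify:
  satisfied 2 clause(s); 3 remain; assigned so far: [2, 5]

Answer: 3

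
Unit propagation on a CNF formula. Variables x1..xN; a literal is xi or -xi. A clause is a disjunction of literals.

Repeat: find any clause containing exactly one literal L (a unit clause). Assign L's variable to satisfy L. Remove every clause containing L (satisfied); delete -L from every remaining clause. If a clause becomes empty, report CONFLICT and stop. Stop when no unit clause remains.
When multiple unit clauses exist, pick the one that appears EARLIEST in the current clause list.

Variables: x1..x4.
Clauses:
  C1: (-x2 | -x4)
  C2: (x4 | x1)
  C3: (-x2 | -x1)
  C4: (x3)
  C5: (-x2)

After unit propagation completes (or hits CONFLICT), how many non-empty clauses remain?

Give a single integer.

unit clause [3] forces x3=T; simplify:
  satisfied 1 clause(s); 4 remain; assigned so far: [3]
unit clause [-2] forces x2=F; simplify:
  satisfied 3 clause(s); 1 remain; assigned so far: [2, 3]

Answer: 1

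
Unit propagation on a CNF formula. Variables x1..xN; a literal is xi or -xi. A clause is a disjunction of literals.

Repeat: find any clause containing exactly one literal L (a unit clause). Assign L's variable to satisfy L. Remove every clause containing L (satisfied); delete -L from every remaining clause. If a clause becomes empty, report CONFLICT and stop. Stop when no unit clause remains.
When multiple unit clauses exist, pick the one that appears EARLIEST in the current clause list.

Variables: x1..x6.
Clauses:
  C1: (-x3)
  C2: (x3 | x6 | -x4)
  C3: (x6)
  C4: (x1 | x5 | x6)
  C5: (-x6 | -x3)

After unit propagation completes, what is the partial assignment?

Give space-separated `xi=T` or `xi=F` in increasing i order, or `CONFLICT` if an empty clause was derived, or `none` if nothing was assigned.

Answer: x3=F x6=T

Derivation:
unit clause [-3] forces x3=F; simplify:
  drop 3 from [3, 6, -4] -> [6, -4]
  satisfied 2 clause(s); 3 remain; assigned so far: [3]
unit clause [6] forces x6=T; simplify:
  satisfied 3 clause(s); 0 remain; assigned so far: [3, 6]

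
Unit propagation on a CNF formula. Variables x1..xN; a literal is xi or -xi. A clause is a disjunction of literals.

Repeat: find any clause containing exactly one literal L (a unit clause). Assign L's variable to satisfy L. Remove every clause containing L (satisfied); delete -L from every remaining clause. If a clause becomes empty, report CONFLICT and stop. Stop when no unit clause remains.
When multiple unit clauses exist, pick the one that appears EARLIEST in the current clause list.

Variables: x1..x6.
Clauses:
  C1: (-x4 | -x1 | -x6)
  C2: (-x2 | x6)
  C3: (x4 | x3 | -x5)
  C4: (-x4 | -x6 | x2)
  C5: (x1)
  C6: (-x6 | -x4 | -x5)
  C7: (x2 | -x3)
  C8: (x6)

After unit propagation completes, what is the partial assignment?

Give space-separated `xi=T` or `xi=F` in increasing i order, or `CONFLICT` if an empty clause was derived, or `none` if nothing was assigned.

unit clause [1] forces x1=T; simplify:
  drop -1 from [-4, -1, -6] -> [-4, -6]
  satisfied 1 clause(s); 7 remain; assigned so far: [1]
unit clause [6] forces x6=T; simplify:
  drop -6 from [-4, -6] -> [-4]
  drop -6 from [-4, -6, 2] -> [-4, 2]
  drop -6 from [-6, -4, -5] -> [-4, -5]
  satisfied 2 clause(s); 5 remain; assigned so far: [1, 6]
unit clause [-4] forces x4=F; simplify:
  drop 4 from [4, 3, -5] -> [3, -5]
  satisfied 3 clause(s); 2 remain; assigned so far: [1, 4, 6]

Answer: x1=T x4=F x6=T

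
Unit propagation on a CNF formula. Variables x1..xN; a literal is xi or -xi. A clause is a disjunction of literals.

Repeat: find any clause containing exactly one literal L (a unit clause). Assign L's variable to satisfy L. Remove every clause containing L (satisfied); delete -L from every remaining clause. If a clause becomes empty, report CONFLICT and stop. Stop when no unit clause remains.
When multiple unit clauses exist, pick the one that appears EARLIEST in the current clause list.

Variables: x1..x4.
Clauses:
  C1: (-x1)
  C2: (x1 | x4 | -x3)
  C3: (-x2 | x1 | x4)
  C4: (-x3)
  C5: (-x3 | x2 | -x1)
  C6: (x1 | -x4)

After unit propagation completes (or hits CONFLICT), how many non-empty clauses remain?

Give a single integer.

unit clause [-1] forces x1=F; simplify:
  drop 1 from [1, 4, -3] -> [4, -3]
  drop 1 from [-2, 1, 4] -> [-2, 4]
  drop 1 from [1, -4] -> [-4]
  satisfied 2 clause(s); 4 remain; assigned so far: [1]
unit clause [-3] forces x3=F; simplify:
  satisfied 2 clause(s); 2 remain; assigned so far: [1, 3]
unit clause [-4] forces x4=F; simplify:
  drop 4 from [-2, 4] -> [-2]
  satisfied 1 clause(s); 1 remain; assigned so far: [1, 3, 4]
unit clause [-2] forces x2=F; simplify:
  satisfied 1 clause(s); 0 remain; assigned so far: [1, 2, 3, 4]

Answer: 0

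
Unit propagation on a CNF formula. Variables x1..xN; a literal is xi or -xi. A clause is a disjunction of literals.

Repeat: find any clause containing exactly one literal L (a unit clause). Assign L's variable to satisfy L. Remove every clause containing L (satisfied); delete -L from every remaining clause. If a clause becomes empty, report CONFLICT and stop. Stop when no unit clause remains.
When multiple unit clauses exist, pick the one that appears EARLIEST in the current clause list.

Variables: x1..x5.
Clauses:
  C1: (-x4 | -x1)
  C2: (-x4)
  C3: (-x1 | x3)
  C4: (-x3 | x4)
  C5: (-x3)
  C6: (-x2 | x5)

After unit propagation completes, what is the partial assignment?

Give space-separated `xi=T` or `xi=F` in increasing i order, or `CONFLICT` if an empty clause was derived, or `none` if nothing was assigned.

unit clause [-4] forces x4=F; simplify:
  drop 4 from [-3, 4] -> [-3]
  satisfied 2 clause(s); 4 remain; assigned so far: [4]
unit clause [-3] forces x3=F; simplify:
  drop 3 from [-1, 3] -> [-1]
  satisfied 2 clause(s); 2 remain; assigned so far: [3, 4]
unit clause [-1] forces x1=F; simplify:
  satisfied 1 clause(s); 1 remain; assigned so far: [1, 3, 4]

Answer: x1=F x3=F x4=F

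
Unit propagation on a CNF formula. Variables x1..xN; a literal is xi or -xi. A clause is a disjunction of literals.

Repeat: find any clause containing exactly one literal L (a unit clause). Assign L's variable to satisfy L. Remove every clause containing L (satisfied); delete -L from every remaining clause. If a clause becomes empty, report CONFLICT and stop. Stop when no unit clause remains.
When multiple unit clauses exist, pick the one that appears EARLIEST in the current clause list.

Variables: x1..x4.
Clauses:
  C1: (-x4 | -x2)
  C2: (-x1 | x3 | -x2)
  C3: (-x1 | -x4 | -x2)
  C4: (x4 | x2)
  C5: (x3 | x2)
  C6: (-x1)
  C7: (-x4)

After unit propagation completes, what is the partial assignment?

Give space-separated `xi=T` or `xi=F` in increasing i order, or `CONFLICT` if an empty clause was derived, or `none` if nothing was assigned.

Answer: x1=F x2=T x4=F

Derivation:
unit clause [-1] forces x1=F; simplify:
  satisfied 3 clause(s); 4 remain; assigned so far: [1]
unit clause [-4] forces x4=F; simplify:
  drop 4 from [4, 2] -> [2]
  satisfied 2 clause(s); 2 remain; assigned so far: [1, 4]
unit clause [2] forces x2=T; simplify:
  satisfied 2 clause(s); 0 remain; assigned so far: [1, 2, 4]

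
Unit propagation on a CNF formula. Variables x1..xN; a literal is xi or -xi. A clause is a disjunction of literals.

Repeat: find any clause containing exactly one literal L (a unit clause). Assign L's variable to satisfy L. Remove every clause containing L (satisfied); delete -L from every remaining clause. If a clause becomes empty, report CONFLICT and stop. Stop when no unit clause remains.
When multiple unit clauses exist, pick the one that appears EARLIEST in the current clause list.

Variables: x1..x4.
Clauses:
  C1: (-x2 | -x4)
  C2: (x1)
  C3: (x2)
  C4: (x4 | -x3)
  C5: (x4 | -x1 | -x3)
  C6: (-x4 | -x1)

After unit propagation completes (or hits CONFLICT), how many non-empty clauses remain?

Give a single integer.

unit clause [1] forces x1=T; simplify:
  drop -1 from [4, -1, -3] -> [4, -3]
  drop -1 from [-4, -1] -> [-4]
  satisfied 1 clause(s); 5 remain; assigned so far: [1]
unit clause [2] forces x2=T; simplify:
  drop -2 from [-2, -4] -> [-4]
  satisfied 1 clause(s); 4 remain; assigned so far: [1, 2]
unit clause [-4] forces x4=F; simplify:
  drop 4 from [4, -3] -> [-3]
  drop 4 from [4, -3] -> [-3]
  satisfied 2 clause(s); 2 remain; assigned so far: [1, 2, 4]
unit clause [-3] forces x3=F; simplify:
  satisfied 2 clause(s); 0 remain; assigned so far: [1, 2, 3, 4]

Answer: 0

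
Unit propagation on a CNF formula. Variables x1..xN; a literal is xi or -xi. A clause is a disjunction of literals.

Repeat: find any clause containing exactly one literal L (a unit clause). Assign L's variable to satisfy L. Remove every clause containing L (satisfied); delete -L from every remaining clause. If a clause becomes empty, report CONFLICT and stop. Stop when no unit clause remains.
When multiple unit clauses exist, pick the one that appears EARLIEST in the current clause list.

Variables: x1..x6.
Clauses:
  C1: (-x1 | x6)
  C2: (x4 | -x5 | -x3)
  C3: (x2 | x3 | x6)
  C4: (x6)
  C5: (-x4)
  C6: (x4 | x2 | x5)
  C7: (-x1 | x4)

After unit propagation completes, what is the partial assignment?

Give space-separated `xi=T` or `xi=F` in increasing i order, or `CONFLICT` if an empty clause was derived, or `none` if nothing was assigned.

unit clause [6] forces x6=T; simplify:
  satisfied 3 clause(s); 4 remain; assigned so far: [6]
unit clause [-4] forces x4=F; simplify:
  drop 4 from [4, -5, -3] -> [-5, -3]
  drop 4 from [4, 2, 5] -> [2, 5]
  drop 4 from [-1, 4] -> [-1]
  satisfied 1 clause(s); 3 remain; assigned so far: [4, 6]
unit clause [-1] forces x1=F; simplify:
  satisfied 1 clause(s); 2 remain; assigned so far: [1, 4, 6]

Answer: x1=F x4=F x6=T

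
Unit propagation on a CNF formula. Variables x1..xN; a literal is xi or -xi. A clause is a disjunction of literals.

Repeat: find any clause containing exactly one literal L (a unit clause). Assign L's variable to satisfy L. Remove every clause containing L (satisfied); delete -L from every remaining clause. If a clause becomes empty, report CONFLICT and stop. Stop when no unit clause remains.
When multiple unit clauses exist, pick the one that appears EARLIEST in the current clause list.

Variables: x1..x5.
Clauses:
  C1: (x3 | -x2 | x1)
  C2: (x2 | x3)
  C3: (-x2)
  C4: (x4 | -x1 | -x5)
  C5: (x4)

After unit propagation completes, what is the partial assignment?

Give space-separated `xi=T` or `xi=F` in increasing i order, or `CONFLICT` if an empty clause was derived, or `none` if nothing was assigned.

Answer: x2=F x3=T x4=T

Derivation:
unit clause [-2] forces x2=F; simplify:
  drop 2 from [2, 3] -> [3]
  satisfied 2 clause(s); 3 remain; assigned so far: [2]
unit clause [3] forces x3=T; simplify:
  satisfied 1 clause(s); 2 remain; assigned so far: [2, 3]
unit clause [4] forces x4=T; simplify:
  satisfied 2 clause(s); 0 remain; assigned so far: [2, 3, 4]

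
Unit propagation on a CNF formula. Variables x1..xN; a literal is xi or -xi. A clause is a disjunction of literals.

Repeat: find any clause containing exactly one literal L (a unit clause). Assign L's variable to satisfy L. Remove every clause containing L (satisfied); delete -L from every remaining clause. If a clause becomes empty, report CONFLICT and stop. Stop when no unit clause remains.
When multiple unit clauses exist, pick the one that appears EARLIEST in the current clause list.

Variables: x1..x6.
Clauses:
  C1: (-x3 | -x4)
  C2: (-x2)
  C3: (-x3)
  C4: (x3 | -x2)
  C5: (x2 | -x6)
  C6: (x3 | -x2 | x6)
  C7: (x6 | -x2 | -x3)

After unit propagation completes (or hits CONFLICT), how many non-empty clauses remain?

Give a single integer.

Answer: 0

Derivation:
unit clause [-2] forces x2=F; simplify:
  drop 2 from [2, -6] -> [-6]
  satisfied 4 clause(s); 3 remain; assigned so far: [2]
unit clause [-3] forces x3=F; simplify:
  satisfied 2 clause(s); 1 remain; assigned so far: [2, 3]
unit clause [-6] forces x6=F; simplify:
  satisfied 1 clause(s); 0 remain; assigned so far: [2, 3, 6]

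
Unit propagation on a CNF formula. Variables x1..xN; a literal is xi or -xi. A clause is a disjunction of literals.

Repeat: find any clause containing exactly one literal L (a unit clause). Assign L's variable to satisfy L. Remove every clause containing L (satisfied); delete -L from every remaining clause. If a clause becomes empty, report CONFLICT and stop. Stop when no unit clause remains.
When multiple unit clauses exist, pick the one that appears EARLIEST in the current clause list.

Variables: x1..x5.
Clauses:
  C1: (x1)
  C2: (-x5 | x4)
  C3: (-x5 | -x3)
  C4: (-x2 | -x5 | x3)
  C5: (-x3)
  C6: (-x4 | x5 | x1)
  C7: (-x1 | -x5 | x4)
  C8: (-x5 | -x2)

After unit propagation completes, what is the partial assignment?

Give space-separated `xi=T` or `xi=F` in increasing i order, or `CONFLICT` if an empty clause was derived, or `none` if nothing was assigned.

Answer: x1=T x3=F

Derivation:
unit clause [1] forces x1=T; simplify:
  drop -1 from [-1, -5, 4] -> [-5, 4]
  satisfied 2 clause(s); 6 remain; assigned so far: [1]
unit clause [-3] forces x3=F; simplify:
  drop 3 from [-2, -5, 3] -> [-2, -5]
  satisfied 2 clause(s); 4 remain; assigned so far: [1, 3]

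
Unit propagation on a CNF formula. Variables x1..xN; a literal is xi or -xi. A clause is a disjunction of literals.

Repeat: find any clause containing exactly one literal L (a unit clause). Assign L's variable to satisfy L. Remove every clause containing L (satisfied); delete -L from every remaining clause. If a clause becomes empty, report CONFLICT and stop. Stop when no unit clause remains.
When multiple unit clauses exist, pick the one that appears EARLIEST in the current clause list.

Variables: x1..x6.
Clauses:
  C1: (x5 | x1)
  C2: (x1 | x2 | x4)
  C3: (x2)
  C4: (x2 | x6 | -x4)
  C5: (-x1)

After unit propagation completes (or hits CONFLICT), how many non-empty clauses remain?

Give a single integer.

Answer: 0

Derivation:
unit clause [2] forces x2=T; simplify:
  satisfied 3 clause(s); 2 remain; assigned so far: [2]
unit clause [-1] forces x1=F; simplify:
  drop 1 from [5, 1] -> [5]
  satisfied 1 clause(s); 1 remain; assigned so far: [1, 2]
unit clause [5] forces x5=T; simplify:
  satisfied 1 clause(s); 0 remain; assigned so far: [1, 2, 5]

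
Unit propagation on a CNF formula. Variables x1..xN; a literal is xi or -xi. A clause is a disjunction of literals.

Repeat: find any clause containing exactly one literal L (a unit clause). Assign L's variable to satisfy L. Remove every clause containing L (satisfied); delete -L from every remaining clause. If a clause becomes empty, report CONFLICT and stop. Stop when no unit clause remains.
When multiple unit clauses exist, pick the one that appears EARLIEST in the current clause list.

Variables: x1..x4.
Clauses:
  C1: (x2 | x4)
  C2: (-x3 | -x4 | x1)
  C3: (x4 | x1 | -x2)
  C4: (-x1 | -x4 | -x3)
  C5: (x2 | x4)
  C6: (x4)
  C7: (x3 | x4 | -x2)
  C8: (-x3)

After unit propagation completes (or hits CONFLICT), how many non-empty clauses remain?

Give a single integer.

Answer: 0

Derivation:
unit clause [4] forces x4=T; simplify:
  drop -4 from [-3, -4, 1] -> [-3, 1]
  drop -4 from [-1, -4, -3] -> [-1, -3]
  satisfied 5 clause(s); 3 remain; assigned so far: [4]
unit clause [-3] forces x3=F; simplify:
  satisfied 3 clause(s); 0 remain; assigned so far: [3, 4]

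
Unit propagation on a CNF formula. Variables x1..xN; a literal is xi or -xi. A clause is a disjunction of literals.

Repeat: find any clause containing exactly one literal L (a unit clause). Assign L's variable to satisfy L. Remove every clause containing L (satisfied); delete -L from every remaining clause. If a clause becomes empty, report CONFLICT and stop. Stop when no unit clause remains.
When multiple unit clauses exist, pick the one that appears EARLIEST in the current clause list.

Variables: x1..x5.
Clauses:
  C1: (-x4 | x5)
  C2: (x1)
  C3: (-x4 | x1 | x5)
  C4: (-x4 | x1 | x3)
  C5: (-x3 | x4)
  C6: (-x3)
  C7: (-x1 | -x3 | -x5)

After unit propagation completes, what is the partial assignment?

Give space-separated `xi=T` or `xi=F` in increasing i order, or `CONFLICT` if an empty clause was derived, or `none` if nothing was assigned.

unit clause [1] forces x1=T; simplify:
  drop -1 from [-1, -3, -5] -> [-3, -5]
  satisfied 3 clause(s); 4 remain; assigned so far: [1]
unit clause [-3] forces x3=F; simplify:
  satisfied 3 clause(s); 1 remain; assigned so far: [1, 3]

Answer: x1=T x3=F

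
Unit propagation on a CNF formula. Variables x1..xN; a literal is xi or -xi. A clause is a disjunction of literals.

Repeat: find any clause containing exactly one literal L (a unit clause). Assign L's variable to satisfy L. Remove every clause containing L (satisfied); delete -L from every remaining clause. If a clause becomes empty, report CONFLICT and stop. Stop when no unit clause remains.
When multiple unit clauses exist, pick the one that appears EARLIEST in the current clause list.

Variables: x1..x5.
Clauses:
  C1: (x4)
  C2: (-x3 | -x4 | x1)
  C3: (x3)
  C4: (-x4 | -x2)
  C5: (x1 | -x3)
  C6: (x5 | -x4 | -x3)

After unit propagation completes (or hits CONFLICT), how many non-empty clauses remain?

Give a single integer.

Answer: 0

Derivation:
unit clause [4] forces x4=T; simplify:
  drop -4 from [-3, -4, 1] -> [-3, 1]
  drop -4 from [-4, -2] -> [-2]
  drop -4 from [5, -4, -3] -> [5, -3]
  satisfied 1 clause(s); 5 remain; assigned so far: [4]
unit clause [3] forces x3=T; simplify:
  drop -3 from [-3, 1] -> [1]
  drop -3 from [1, -3] -> [1]
  drop -3 from [5, -3] -> [5]
  satisfied 1 clause(s); 4 remain; assigned so far: [3, 4]
unit clause [1] forces x1=T; simplify:
  satisfied 2 clause(s); 2 remain; assigned so far: [1, 3, 4]
unit clause [-2] forces x2=F; simplify:
  satisfied 1 clause(s); 1 remain; assigned so far: [1, 2, 3, 4]
unit clause [5] forces x5=T; simplify:
  satisfied 1 clause(s); 0 remain; assigned so far: [1, 2, 3, 4, 5]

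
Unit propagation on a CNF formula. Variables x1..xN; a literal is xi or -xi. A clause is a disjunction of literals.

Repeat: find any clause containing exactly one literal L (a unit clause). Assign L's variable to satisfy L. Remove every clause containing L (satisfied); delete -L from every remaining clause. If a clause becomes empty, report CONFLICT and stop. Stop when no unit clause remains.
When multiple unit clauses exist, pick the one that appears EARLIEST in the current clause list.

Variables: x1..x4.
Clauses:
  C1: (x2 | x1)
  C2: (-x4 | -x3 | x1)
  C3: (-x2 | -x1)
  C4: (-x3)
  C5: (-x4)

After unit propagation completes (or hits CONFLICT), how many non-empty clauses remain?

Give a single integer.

Answer: 2

Derivation:
unit clause [-3] forces x3=F; simplify:
  satisfied 2 clause(s); 3 remain; assigned so far: [3]
unit clause [-4] forces x4=F; simplify:
  satisfied 1 clause(s); 2 remain; assigned so far: [3, 4]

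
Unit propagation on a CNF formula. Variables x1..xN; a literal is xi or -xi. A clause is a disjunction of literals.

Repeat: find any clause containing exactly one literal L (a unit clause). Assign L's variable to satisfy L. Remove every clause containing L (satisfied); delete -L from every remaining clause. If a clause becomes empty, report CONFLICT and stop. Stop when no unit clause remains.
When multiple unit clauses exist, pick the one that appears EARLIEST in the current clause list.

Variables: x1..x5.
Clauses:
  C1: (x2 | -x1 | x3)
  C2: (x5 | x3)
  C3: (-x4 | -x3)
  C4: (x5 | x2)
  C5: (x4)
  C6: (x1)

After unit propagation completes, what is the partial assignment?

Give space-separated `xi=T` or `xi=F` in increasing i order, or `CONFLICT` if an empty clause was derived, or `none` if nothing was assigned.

unit clause [4] forces x4=T; simplify:
  drop -4 from [-4, -3] -> [-3]
  satisfied 1 clause(s); 5 remain; assigned so far: [4]
unit clause [-3] forces x3=F; simplify:
  drop 3 from [2, -1, 3] -> [2, -1]
  drop 3 from [5, 3] -> [5]
  satisfied 1 clause(s); 4 remain; assigned so far: [3, 4]
unit clause [5] forces x5=T; simplify:
  satisfied 2 clause(s); 2 remain; assigned so far: [3, 4, 5]
unit clause [1] forces x1=T; simplify:
  drop -1 from [2, -1] -> [2]
  satisfied 1 clause(s); 1 remain; assigned so far: [1, 3, 4, 5]
unit clause [2] forces x2=T; simplify:
  satisfied 1 clause(s); 0 remain; assigned so far: [1, 2, 3, 4, 5]

Answer: x1=T x2=T x3=F x4=T x5=T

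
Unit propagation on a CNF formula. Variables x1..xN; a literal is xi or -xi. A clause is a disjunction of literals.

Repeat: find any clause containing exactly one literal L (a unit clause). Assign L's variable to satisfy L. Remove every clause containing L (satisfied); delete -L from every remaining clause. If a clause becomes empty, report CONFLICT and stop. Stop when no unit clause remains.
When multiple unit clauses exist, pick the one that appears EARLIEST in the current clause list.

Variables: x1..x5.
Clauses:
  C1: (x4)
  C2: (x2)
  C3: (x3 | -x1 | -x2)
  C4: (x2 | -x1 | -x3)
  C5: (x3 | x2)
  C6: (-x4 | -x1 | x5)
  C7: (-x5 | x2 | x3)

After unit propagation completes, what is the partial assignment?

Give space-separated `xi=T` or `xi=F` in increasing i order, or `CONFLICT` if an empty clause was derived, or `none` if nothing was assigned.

Answer: x2=T x4=T

Derivation:
unit clause [4] forces x4=T; simplify:
  drop -4 from [-4, -1, 5] -> [-1, 5]
  satisfied 1 clause(s); 6 remain; assigned so far: [4]
unit clause [2] forces x2=T; simplify:
  drop -2 from [3, -1, -2] -> [3, -1]
  satisfied 4 clause(s); 2 remain; assigned so far: [2, 4]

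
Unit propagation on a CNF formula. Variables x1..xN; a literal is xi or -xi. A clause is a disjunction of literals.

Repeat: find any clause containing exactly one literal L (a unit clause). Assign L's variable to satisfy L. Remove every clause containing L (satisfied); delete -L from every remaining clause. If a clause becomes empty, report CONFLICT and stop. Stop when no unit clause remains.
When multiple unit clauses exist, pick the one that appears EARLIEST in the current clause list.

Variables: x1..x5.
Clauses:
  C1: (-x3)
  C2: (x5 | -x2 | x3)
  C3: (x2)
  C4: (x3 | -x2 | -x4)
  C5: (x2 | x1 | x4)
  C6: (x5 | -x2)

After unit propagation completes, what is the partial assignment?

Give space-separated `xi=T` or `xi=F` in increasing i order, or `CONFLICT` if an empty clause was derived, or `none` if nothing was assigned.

unit clause [-3] forces x3=F; simplify:
  drop 3 from [5, -2, 3] -> [5, -2]
  drop 3 from [3, -2, -4] -> [-2, -4]
  satisfied 1 clause(s); 5 remain; assigned so far: [3]
unit clause [2] forces x2=T; simplify:
  drop -2 from [5, -2] -> [5]
  drop -2 from [-2, -4] -> [-4]
  drop -2 from [5, -2] -> [5]
  satisfied 2 clause(s); 3 remain; assigned so far: [2, 3]
unit clause [5] forces x5=T; simplify:
  satisfied 2 clause(s); 1 remain; assigned so far: [2, 3, 5]
unit clause [-4] forces x4=F; simplify:
  satisfied 1 clause(s); 0 remain; assigned so far: [2, 3, 4, 5]

Answer: x2=T x3=F x4=F x5=T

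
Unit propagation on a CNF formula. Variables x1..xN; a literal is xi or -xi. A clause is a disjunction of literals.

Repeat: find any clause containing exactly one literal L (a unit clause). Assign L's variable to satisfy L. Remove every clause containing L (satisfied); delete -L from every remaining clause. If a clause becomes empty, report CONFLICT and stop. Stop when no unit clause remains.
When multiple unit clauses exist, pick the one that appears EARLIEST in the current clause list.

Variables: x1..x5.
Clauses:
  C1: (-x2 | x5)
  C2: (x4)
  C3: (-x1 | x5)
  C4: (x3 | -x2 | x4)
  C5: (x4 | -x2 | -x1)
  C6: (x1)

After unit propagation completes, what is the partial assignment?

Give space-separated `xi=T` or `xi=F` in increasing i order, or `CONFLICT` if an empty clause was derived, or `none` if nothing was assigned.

unit clause [4] forces x4=T; simplify:
  satisfied 3 clause(s); 3 remain; assigned so far: [4]
unit clause [1] forces x1=T; simplify:
  drop -1 from [-1, 5] -> [5]
  satisfied 1 clause(s); 2 remain; assigned so far: [1, 4]
unit clause [5] forces x5=T; simplify:
  satisfied 2 clause(s); 0 remain; assigned so far: [1, 4, 5]

Answer: x1=T x4=T x5=T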